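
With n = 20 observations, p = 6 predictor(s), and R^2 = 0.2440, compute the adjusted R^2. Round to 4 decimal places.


Using the formula:
(1 - 0.2440) = 0.7560.
Multiply by 19/13: 0.7560 * 19 = 14.3640, then 14.3640 / 13 = 1.1049.
Adj R^2 = 1 - 1.1049 = -0.1049.

-0.1049


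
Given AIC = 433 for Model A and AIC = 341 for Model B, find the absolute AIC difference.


Absolute difference = |433 - 341| = 92.
The model with lower AIC (B) is preferred.

92


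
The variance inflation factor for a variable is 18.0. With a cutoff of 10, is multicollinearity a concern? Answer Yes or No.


The threshold is 10.
VIF = 18.0 is >= 10.
Multicollinearity indication: Yes.

Yes


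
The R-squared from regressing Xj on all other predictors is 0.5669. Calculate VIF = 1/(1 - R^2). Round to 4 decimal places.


Using VIF = 1/(1 - R^2_j):
1 - 0.5669 = 0.4331.
VIF = 2.3089.

2.3089


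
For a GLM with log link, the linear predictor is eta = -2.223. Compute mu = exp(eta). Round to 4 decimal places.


The inverse log link gives:
mu = exp(-2.223) = 0.1083.

0.1083


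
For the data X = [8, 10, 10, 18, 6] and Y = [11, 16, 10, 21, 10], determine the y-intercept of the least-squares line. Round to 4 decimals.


The slope is b1 = 0.9471.
Sample means are xbar = 10.4000 and ybar = 13.6000.
Intercept: b0 = 13.6000 - (0.9471)(10.4000) = 3.7500.

3.7500


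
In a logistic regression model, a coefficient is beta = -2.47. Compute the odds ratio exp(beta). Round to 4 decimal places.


exp(-2.47) = 0.0846.
So the odds ratio is 0.0846.

0.0846


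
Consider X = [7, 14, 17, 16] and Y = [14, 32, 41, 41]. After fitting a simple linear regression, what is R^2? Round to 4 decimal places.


After computing the OLS fit (b0=-5.8443, b1=2.8033):
SSres = 6.6393, SStot = 486.0000.
R^2 = 1 - 6.6393/486.0000 = 0.9863.

0.9863


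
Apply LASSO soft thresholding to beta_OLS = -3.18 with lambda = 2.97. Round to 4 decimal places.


|beta_OLS| = 3.18.
lambda = 2.97.
Since |beta| > lambda, coefficient = sign(beta)*(|beta| - lambda) = -0.2100.
Result = -0.2100.

-0.2100


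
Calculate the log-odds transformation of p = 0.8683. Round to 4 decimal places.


1 - p = 0.1317.
p/(1-p) = 6.5930.
logit = ln(6.5930) = 1.8860.

1.8860


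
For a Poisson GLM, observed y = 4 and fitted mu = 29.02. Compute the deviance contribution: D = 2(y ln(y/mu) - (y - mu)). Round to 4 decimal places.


y/mu = 4/29.02 = 0.137836 (approx.), and ln(4/29.02) = -1.981691.
y * ln(y/mu) = 4 * -1.981691 = -7.926764.
y - mu = -25.02.
D = 2 * (-7.926764 - -25.02) = 34.186472, which rounds to 34.1865.

34.1865


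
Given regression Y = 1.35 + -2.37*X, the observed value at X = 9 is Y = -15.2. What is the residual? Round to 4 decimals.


Compute yhat = 1.35 + (-2.37)(9) = -19.9800.
Residual = actual - predicted = -15.2 - -19.9800 = 4.7800.

4.7800


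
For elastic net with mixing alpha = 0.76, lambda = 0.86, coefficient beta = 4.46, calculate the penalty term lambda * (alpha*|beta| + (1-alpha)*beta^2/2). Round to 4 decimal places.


Compute:
L1 = 0.76 * 4.46 = 3.3896.
L2 = 0.24 * 4.46^2 / 2 = 2.3870.
Penalty = 0.86 * (3.3896 + 2.3870) = 4.9679.

4.9679


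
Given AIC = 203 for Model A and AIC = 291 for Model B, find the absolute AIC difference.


|AIC_A - AIC_B| = |203 - 291| = 88.
Model A is preferred (lower AIC).

88


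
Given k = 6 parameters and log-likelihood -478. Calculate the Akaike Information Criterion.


AIC = 2k - 2*loglik = 2(6) - 2(-478).
= 12 + 956 = 968.

968


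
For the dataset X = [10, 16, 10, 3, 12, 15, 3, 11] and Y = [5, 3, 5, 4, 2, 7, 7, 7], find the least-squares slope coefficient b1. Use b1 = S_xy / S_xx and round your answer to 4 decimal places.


The sample means are xbar = 10.0000 and ybar = 5.0000.
Compute S_xx = 164.0000 and S_xy = -13.0000.
Slope b1 = S_xy / S_xx = -13.0000 / 164.0000 = -0.0793.

-0.0793


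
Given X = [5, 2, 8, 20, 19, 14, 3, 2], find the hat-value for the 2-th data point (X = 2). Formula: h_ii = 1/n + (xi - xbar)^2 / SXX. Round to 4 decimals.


Mean of X: xbar = 9.1250.
SXX = 396.8750.
For X = 2: h = 1/8 + (2 - 9.1250)^2/396.8750 = 0.2529.

0.2529


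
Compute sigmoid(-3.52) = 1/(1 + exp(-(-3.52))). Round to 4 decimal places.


exp(3.5200) = 33.7844.
1 + exp(-z) = 34.7844.
sigmoid = 1/34.7844 = 0.0287.

0.0287


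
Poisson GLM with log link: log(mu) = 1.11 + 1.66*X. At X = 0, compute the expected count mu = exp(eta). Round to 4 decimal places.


eta = 1.11 + 1.66 * 0 = 1.1100.
mu = exp(1.1100) = 3.0344.

3.0344


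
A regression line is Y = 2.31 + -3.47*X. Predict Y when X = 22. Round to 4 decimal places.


Plug X = 22 into Y = 2.31 + -3.47*X:
Y = 2.31 + -76.3400 = -74.0300.

-74.0300


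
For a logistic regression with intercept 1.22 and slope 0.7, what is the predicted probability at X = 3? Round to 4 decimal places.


Compute z = 1.22 + (0.7)(3) = 3.3200.
exp(-z) = 0.0362.
P = 1/(1 + 0.0362) = 0.9651.

0.9651


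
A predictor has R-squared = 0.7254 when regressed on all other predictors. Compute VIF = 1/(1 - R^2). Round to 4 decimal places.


VIF = 1 / (1 - 0.7254).
= 1 / 0.2746 = 3.6417.

3.6417


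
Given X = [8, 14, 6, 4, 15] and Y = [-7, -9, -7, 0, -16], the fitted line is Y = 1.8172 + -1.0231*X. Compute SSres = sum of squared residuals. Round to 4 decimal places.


Predicted values from Y = 1.8172 + -1.0231*X.
Residuals: [-0.6324, 3.5062, -2.6786, 2.2752, -2.4707].
SSres = 31.1492.

31.1492


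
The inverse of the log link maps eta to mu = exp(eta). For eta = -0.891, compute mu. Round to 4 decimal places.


mu = exp(eta) = exp(-0.891).
= 0.4102.

0.4102


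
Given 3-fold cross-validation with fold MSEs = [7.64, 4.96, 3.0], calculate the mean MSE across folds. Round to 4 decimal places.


Total MSE across folds = 15.6000.
CV-MSE = 15.6000/3 = 5.2000.

5.2000


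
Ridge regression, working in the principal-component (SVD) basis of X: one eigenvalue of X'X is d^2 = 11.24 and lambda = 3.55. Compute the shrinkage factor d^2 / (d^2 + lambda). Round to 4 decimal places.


Denominator = d^2 + lambda = 11.24 + 3.55 = 14.7900.
Shrinkage = 11.24 / 14.7900 = 0.7600.

0.7600


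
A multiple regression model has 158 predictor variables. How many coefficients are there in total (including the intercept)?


Total coefficients = number of predictors + 1 (for the intercept).
= 158 + 1 = 159.

159


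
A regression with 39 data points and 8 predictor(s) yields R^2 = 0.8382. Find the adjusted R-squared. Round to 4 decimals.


Plug in: Adj R^2 = 1 - (1 - 0.8382) * 38/30.
= 1 - 0.1618 * 38/30
= 1 - 6.1484 / 30
= 1 - 0.2049 = 0.7951.

0.7951


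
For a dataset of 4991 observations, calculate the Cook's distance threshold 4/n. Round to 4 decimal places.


Cook's distance cutoff = 4/n = 4/4991.
= 0.0008.

0.0008


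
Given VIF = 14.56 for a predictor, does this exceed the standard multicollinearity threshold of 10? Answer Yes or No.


Check: VIF = 14.56 vs threshold = 10.
Since 14.56 >= 10, the answer is Yes.

Yes


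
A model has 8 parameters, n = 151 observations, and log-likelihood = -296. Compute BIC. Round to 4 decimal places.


Compute k*ln(n) = 8*ln(151) = 8*5.017280 = 40.138240.
Then -2*loglik = 592.
BIC = 40.138240 + 592 = 632.138240, which rounds to 632.1382.

632.1382


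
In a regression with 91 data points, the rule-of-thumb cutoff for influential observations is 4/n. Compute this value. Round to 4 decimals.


The threshold is 4/n.
4/91 = 0.0440.

0.0440


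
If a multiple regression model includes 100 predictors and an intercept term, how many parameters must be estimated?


Including the intercept, the model has 100 predictor coefficients + 1 intercept.
Total = 101.

101


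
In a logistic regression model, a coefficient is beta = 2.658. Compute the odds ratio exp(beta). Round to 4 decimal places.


exp(2.658) = 14.2677.
So the odds ratio is 14.2677.

14.2677


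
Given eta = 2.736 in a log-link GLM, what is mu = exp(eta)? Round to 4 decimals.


The inverse log link gives:
mu = exp(2.736) = 15.4252.

15.4252


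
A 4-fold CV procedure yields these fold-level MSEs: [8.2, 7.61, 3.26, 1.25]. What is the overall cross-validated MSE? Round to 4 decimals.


Add all fold MSEs: 20.3200.
Divide by k = 4: 20.3200/4 = 5.0800.

5.0800


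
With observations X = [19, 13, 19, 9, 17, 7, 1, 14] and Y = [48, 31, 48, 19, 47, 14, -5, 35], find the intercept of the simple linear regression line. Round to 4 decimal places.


First find the slope: b1 = 3.0053.
Means: xbar = 12.3750, ybar = 29.6250.
b0 = ybar - b1 * xbar = 29.6250 - 3.0053 * 12.3750 = -7.5659.

-7.5659


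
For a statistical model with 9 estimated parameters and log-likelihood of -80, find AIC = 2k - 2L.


Compute:
2k = 2*9 = 18.
-2*loglik = -2*(-80) = 160.
AIC = 18 + 160 = 178.

178


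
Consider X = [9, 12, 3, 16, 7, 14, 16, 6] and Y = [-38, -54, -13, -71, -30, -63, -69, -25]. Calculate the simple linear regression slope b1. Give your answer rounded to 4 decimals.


Calculate xbar = 10.3750, ybar = -45.3750.
S_xx = 165.8750, S_xy = -744.8750.
Using b1 = S_xy / S_xx = -744.8750 / 165.8750, we get b1 = -4.4906.

-4.4906


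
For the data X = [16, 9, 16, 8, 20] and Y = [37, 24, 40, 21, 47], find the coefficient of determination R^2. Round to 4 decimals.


The fitted line is Y = 4.3302 + 2.1355*X.
SSres = 4.8760, SStot = 482.8000.
R^2 = 1 - SSres/SStot = 0.9899.

0.9899


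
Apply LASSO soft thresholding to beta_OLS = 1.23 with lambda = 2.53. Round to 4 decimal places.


Absolute value: |1.23| = 1.23.
Compare to lambda = 2.53.
Since |beta| <= lambda, the coefficient is set to 0.

0.0000


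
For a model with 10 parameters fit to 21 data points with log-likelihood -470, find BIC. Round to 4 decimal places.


ln(21) = 3.044522.
k * ln(n) = 10 * 3.044522 = 30.445220.
-2L = 940.
BIC = 30.445220 + 940 = 970.445220, which rounds to 970.4452.

970.4452


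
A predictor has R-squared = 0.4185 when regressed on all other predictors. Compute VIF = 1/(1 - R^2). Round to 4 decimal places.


VIF = 1 / (1 - 0.4185).
= 1 / 0.5815 = 1.7197.

1.7197


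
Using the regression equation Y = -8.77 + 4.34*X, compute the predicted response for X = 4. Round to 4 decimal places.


Predicted value:
Y = -8.77 + (4.34)(4) = -8.77 + 17.3600 = 8.5900.

8.5900


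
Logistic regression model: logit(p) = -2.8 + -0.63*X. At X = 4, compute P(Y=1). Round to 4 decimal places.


z = -2.8 + -0.63 * 4 = -5.3200.
Sigmoid: P = 1 / (1 + exp(5.3200)) = 0.0049.

0.0049


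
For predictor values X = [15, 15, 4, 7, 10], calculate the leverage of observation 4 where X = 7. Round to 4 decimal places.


Compute xbar = 10.2000 with n = 5 observations.
SXX = 94.8000.
Leverage = 1/5 + (7 - 10.2000)^2/94.8000 = 0.3080.

0.3080


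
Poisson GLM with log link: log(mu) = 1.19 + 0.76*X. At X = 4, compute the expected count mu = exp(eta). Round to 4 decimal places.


Linear predictor: eta = 1.19 + (0.76)(4) = 4.2300.
Expected count: mu = exp(4.2300) = 68.7172.

68.7172


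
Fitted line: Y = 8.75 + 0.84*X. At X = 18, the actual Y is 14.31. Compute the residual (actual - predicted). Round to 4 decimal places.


Predicted = 8.75 + 0.84 * 18 = 23.8700.
Residual = 14.31 - 23.8700 = -9.5600.

-9.5600


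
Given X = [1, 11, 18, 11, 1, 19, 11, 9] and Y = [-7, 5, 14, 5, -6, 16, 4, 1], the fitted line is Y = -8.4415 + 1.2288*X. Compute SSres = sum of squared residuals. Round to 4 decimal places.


For each point, residual = actual - predicted.
Residuals: [0.2127, -0.0753, 0.3231, -0.0753, 1.2127, 1.0943, -1.0753, -1.6177].
Sum of squared residuals = 6.6023.

6.6023


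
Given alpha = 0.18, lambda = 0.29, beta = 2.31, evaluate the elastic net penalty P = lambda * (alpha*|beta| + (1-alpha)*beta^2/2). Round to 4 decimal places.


Compute:
L1 = 0.18 * 2.31 = 0.4158.
L2 = 0.82 * 2.31^2 / 2 = 2.1878.
Penalty = 0.29 * (0.4158 + 2.1878) = 0.7550.

0.7550


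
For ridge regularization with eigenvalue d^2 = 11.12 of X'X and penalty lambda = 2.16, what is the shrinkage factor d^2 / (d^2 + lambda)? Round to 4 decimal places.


Denominator = d^2 + lambda = 11.12 + 2.16 = 13.2800.
Shrinkage = 11.12 / 13.2800 = 0.8373.

0.8373


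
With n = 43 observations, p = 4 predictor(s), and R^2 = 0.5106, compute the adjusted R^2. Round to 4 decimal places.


Using the formula:
(1 - 0.5106) = 0.4894.
Multiply by 42/38: 0.4894 * 42 = 20.5548, then 20.5548 / 38 = 0.5409.
Adj R^2 = 1 - 0.5409 = 0.4591.

0.4591


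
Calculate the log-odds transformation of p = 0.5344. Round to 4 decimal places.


Compute the odds: 0.5344/0.4656 = 1.1478.
Take the natural log: ln(1.1478) = 0.1378.

0.1378


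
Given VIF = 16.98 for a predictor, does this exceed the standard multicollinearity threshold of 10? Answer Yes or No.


Compare VIF = 16.98 to the threshold of 10.
16.98 >= 10, so the answer is Yes.

Yes


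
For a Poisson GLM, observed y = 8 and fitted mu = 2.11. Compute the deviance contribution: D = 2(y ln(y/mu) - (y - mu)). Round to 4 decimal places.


First: ln(8/2.11) = 1.332754.
Then: 8 * 1.332754 = 10.662032.
y - mu = 8 - 2.11 = 5.89.
D = 2(10.662032 - 5.89) = 9.544064, which rounds to 9.5441.

9.5441


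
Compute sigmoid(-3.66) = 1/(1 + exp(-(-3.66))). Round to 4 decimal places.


exp(3.6600) = 38.8613.
1 + exp(-z) = 39.8613.
sigmoid = 1/39.8613 = 0.0251.

0.0251


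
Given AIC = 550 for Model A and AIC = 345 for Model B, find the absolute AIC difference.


|AIC_A - AIC_B| = |550 - 345| = 205.
Model B is preferred (lower AIC).

205


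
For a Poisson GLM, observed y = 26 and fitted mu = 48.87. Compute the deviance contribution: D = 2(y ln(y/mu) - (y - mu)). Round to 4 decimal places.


Compute y*ln(y/mu) = 26*ln(26/48.87) = 26*-0.631067 = -16.407742.
y - mu = -22.87.
D = 2*(-16.407742 - (-22.87)) = 12.924516, which rounds to 12.9245.

12.9245


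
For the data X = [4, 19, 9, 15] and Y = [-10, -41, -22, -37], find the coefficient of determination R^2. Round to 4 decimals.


Fit the OLS line: b0 = -2.3824, b1 = -2.1377.
SSres = 11.5220.
SStot = 609.0000.
R^2 = 1 - 11.5220/609.0000 = 0.9811.

0.9811


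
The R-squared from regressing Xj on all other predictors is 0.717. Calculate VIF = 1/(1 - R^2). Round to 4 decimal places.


Using VIF = 1/(1 - R^2_j):
1 - 0.717 = 0.283.
VIF = 3.5336.

3.5336


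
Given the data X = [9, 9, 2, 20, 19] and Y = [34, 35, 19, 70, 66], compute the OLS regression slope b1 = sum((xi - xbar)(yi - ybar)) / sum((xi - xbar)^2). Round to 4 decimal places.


First compute the means: xbar = 11.8000, ybar = 44.8000.
Then S_xx = sum((xi - xbar)^2) = 230.8000.
S_xy = sum((xi - xbar)(yi - ybar)) = 669.8000.
b1 = S_xy / S_xx = 669.8000 / 230.8000 = 2.9021.

2.9021


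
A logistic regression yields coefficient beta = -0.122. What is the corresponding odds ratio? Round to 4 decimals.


Odds ratio = exp(beta) = exp(-0.122).
= 0.8851.

0.8851


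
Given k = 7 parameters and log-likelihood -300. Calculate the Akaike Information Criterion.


AIC = 2*7 - 2*(-300).
= 14 + 600 = 614.

614


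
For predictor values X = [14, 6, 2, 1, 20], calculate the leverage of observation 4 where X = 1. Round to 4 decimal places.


Mean of X: xbar = 8.6000.
SXX = 267.2000.
For X = 1: h = 1/5 + (1 - 8.6000)^2/267.2000 = 0.4162.

0.4162


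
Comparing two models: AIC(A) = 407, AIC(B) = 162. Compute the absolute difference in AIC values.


Compute |407 - 162| = 245.
Model B has the smaller AIC.

245


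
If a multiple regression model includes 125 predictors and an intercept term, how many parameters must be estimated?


Including the intercept, the model has 125 predictor coefficients + 1 intercept.
Total = 126.

126


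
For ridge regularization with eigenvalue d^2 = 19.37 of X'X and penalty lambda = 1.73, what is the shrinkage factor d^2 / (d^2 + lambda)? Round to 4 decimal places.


Denominator = d^2 + lambda = 19.37 + 1.73 = 21.1000.
Shrinkage = 19.37 / 21.1000 = 0.9180.

0.9180


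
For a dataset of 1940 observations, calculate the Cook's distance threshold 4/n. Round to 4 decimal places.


Using the rule of thumb:
Threshold = 4 / 1940 = 0.0021.

0.0021


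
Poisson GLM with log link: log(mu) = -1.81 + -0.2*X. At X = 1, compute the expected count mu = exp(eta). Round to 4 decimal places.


Linear predictor: eta = -1.81 + (-0.2)(1) = -2.0100.
Expected count: mu = exp(-2.0100) = 0.1340.

0.1340


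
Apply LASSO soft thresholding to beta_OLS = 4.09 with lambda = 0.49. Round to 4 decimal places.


Check: |4.09| = 4.09 vs lambda = 0.49.
Since |beta| > lambda, coefficient = sign(beta)*(|beta| - lambda) = 3.6000.
Soft-thresholded coefficient = 3.6000.

3.6000


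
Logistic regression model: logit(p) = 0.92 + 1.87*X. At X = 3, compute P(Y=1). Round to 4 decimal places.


Linear predictor: z = 0.92 + 1.87 * 3 = 6.5300.
P = 1/(1 + exp(-6.5300)) = 1/(1 + 0.0015) = 0.9985.

0.9985


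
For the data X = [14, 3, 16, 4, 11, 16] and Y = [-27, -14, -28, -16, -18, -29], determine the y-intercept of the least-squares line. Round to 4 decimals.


First find the slope: b1 = -1.0856.
Means: xbar = 10.6667, ybar = -22.0000.
b0 = ybar - b1 * xbar = -22.0000 - -1.0856 * 10.6667 = -10.4202.

-10.4202


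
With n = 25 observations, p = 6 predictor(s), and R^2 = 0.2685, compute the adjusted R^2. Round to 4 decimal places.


Using the formula:
(1 - 0.2685) = 0.7315.
Multiply by 24/18: 0.7315 * 24 = 17.5560, then 17.5560 / 18 = 0.9753.
Adj R^2 = 1 - 0.9753 = 0.0247.

0.0247


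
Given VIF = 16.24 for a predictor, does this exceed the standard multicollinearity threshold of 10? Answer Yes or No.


The threshold is 10.
VIF = 16.24 is >= 10.
Multicollinearity indication: Yes.

Yes


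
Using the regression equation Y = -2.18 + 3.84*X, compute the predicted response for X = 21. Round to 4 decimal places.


Predicted value:
Y = -2.18 + (3.84)(21) = -2.18 + 80.6400 = 78.4600.

78.4600


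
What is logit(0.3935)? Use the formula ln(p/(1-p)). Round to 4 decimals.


1 - p = 0.6065.
p/(1-p) = 0.6488.
logit = ln(0.6488) = -0.4326.

-0.4326


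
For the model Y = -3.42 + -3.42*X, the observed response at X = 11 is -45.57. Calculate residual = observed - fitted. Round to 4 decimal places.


Compute yhat = -3.42 + (-3.42)(11) = -41.0400.
Residual = actual - predicted = -45.57 - -41.0400 = -4.5300.

-4.5300


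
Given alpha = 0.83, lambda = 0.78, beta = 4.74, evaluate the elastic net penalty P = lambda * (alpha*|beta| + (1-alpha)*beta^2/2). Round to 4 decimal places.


L1 component = 0.83 * |4.74| = 3.9342.
L2 component = 0.17 * 4.74^2 / 2 = 1.9097.
Penalty = 0.78 * (3.9342 + 1.9097) = 0.78 * 5.8439 = 4.5583.

4.5583


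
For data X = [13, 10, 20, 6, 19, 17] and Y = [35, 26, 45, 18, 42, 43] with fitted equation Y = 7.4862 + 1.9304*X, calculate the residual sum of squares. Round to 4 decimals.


Predicted values from Y = 7.4862 + 1.9304*X.
Residuals: [2.4186, -0.7902, -1.0942, -1.0686, -2.1638, 2.6970].
SSres = 20.7691.

20.7691


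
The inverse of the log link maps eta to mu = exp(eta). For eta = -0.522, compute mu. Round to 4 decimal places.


mu = exp(eta) = exp(-0.522).
= 0.5933.

0.5933


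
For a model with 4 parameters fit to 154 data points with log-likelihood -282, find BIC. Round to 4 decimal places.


ln(154) = 5.036953.
k * ln(n) = 4 * 5.036953 = 20.147812.
-2L = 564.
BIC = 20.147812 + 564 = 584.147812, which rounds to 584.1478.

584.1478


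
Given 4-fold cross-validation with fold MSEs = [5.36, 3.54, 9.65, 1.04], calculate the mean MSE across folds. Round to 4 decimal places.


Add all fold MSEs: 19.5900.
Divide by k = 4: 19.5900/4 = 4.8975.

4.8975


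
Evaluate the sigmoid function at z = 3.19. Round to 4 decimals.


exp(-3.1900) = 0.0412.
1 + exp(-z) = 1.0412.
sigmoid = 1/1.0412 = 0.9605.

0.9605


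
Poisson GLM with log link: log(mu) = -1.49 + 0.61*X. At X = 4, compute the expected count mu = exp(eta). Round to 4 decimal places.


Linear predictor: eta = -1.49 + (0.61)(4) = 0.9500.
Expected count: mu = exp(0.9500) = 2.5857.

2.5857


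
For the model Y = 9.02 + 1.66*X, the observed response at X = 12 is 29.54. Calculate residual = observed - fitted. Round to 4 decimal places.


Predicted = 9.02 + 1.66 * 12 = 28.9400.
Residual = 29.54 - 28.9400 = 0.6000.

0.6000


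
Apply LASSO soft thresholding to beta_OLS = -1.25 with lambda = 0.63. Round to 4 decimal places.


Absolute value: |-1.25| = 1.25.
Compare to lambda = 0.63.
Since |beta| > lambda, coefficient = sign(beta)*(|beta| - lambda) = -0.6200.

-0.6200


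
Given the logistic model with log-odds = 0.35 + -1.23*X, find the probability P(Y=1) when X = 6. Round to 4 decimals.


z = 0.35 + -1.23 * 6 = -7.0300.
Sigmoid: P = 1 / (1 + exp(7.0300)) = 0.0009.

0.0009


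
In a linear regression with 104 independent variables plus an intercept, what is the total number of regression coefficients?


Total coefficients = number of predictors + 1 (for the intercept).
= 104 + 1 = 105.

105


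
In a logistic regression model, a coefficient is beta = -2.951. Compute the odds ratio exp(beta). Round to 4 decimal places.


The odds ratio is computed as:
OR = e^(-2.951) = 0.0523.

0.0523


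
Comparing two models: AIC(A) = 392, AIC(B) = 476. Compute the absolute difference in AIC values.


|AIC_A - AIC_B| = |392 - 476| = 84.
Model A is preferred (lower AIC).

84


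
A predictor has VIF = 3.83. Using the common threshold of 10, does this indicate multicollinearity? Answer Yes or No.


Check: VIF = 3.83 vs threshold = 10.
Since 3.83 < 10, the answer is No.

No


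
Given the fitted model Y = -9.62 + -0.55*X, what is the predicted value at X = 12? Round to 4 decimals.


Predicted value:
Y = -9.62 + (-0.55)(12) = -9.62 + -6.6000 = -16.2200.

-16.2200


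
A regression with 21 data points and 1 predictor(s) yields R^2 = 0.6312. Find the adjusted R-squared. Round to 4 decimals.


Plug in: Adj R^2 = 1 - (1 - 0.6312) * 20/19.
= 1 - 0.3688 * 20/19
= 1 - 7.3760 / 19
= 1 - 0.3882 = 0.6118.

0.6118


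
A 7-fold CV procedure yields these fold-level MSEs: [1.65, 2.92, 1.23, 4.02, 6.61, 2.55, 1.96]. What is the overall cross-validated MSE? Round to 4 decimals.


Sum of fold MSEs = 20.9400.
Average = 20.9400 / 7 = 2.9914.

2.9914


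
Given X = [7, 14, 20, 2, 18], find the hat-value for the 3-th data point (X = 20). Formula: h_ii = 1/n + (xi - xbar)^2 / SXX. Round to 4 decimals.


n = 5, xbar = 12.2000.
SXX = sum((xi - xbar)^2) = 228.8000.
h = 1/5 + (20 - 12.2000)^2 / 228.8000 = 0.4659.

0.4659


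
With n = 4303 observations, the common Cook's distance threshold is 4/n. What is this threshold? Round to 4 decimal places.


The threshold is 4/n.
4/4303 = 0.0009.

0.0009


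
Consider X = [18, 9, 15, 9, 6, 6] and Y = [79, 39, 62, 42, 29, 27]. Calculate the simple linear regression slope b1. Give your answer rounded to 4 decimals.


First compute the means: xbar = 10.5000, ybar = 46.3333.
Then S_xx = sum((xi - xbar)^2) = 121.5000.
S_xy = sum((xi - xbar)(yi - ybar)) = 498.0000.
b1 = S_xy / S_xx = 498.0000 / 121.5000 = 4.0988.

4.0988


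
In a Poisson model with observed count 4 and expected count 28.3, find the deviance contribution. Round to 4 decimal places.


First: ln(4/28.3) = -1.956567.
Then: 4 * -1.956567 = -7.826268.
y - mu = 4 - 28.3 = -24.3.
D = 2(-7.826268 - -24.3) = 32.947464, which rounds to 32.9475.

32.9475


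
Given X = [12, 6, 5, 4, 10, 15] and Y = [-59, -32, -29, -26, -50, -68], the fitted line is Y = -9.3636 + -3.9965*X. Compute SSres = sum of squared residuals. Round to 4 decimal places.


Predicted values from Y = -9.3636 + -3.9965*X.
Residuals: [-1.6784, 1.3426, 0.3461, -0.6504, -0.6714, 1.3111].
SSres = 7.3322.

7.3322


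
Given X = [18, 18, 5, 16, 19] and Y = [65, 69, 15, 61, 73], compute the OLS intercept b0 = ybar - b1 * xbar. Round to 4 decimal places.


The slope is b1 = 4.0682.
Sample means are xbar = 15.2000 and ybar = 56.6000.
Intercept: b0 = 56.6000 - (4.0682)(15.2000) = -5.2374.

-5.2374


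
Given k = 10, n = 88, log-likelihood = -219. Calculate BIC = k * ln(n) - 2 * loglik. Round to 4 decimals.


Compute k*ln(n) = 10*ln(88) = 10*4.477337 = 44.773370.
Then -2*loglik = 438.
BIC = 44.773370 + 438 = 482.773370, which rounds to 482.7734.

482.7734


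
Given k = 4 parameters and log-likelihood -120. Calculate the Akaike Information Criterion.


AIC = 2*4 - 2*(-120).
= 8 + 240 = 248.

248


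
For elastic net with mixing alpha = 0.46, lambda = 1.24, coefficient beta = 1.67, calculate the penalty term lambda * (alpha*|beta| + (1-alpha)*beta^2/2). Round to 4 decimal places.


L1 component = 0.46 * |1.67| = 0.7682.
L2 component = 0.54 * 1.67^2 / 2 = 0.7530.
Penalty = 1.24 * (0.7682 + 0.7530) = 1.24 * 1.5212 = 1.8863.

1.8863


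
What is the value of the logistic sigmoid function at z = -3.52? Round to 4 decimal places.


First, exp(3.5200) = 33.7844.
Then sigma(z) = 1/(1 + 33.7844) = 0.0287.

0.0287


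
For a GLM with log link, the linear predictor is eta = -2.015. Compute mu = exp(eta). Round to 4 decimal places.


mu = exp(eta) = exp(-2.015).
= 0.1333.

0.1333


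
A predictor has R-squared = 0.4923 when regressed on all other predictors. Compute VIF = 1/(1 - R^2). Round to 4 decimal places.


Denominator: 1 - 0.4923 = 0.5077.
VIF = 1 / 0.5077 = 1.9697.

1.9697


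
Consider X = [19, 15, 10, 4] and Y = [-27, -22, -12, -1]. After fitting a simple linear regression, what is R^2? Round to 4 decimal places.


The fitted line is Y = 5.7381 + -1.7698*X.
SSres = 2.3254, SStot = 397.0000.
R^2 = 1 - SSres/SStot = 0.9941.

0.9941


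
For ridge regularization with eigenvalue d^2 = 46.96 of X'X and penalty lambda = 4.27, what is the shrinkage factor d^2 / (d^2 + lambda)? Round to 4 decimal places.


d^2 + lambda = 46.96 + 4.27 = 51.2300.
Shrinkage factor = 46.96/51.2300 = 0.9167.

0.9167


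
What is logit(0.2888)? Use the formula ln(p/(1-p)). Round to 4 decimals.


Compute the odds: 0.2888/0.7112 = 0.4061.
Take the natural log: ln(0.4061) = -0.9012.

-0.9012


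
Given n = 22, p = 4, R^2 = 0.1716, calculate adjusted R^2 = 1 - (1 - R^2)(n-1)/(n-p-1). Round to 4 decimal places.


Adjusted R^2 = 1 - (1 - R^2) * (n-1)/(n-p-1).
(1 - R^2) = 0.8284.
(n-1)/(n-p-1) = 21/17.
(1 - R^2) * (n-1) = 0.8284 * 21 = 17.3964.
Divide by (n-p-1): 17.3964 / 17 = 1.0233.
Adj R^2 = 1 - 1.0233 = -0.0233.

-0.0233


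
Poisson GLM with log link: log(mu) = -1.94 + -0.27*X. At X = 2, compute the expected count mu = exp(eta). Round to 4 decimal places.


Compute eta = -1.94 + -0.27 * 2 = -2.4800.
Apply inverse link: mu = e^-2.4800 = 0.0837.

0.0837


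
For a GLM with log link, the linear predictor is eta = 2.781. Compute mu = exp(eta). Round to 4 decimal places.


The inverse log link gives:
mu = exp(2.781) = 16.1351.

16.1351


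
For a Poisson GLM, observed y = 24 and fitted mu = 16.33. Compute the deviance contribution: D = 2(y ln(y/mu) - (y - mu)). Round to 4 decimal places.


Compute y*ln(y/mu) = 24*ln(24/16.33) = 24*0.385050 = 9.241200.
y - mu = 7.67.
D = 2*(9.241200 - (7.67)) = 3.142400, which rounds to 3.1424.

3.1424


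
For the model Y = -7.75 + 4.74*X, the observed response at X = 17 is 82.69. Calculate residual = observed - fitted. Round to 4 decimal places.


Compute yhat = -7.75 + (4.74)(17) = 72.8300.
Residual = actual - predicted = 82.69 - 72.8300 = 9.8600.

9.8600


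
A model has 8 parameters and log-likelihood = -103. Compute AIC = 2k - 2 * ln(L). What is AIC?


AIC = 2k - 2*loglik = 2(8) - 2(-103).
= 16 + 206 = 222.

222


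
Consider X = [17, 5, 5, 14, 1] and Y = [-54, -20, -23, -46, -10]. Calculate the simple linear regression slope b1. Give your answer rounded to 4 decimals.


First compute the means: xbar = 8.4000, ybar = -30.6000.
Then S_xx = sum((xi - xbar)^2) = 183.2000.
S_xy = sum((xi - xbar)(yi - ybar)) = -501.8000.
b1 = S_xy / S_xx = -501.8000 / 183.2000 = -2.7391.

-2.7391


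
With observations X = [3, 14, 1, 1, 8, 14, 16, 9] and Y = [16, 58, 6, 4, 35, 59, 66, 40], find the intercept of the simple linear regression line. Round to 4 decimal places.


Compute b1 = 4.0424 from the OLS formula.
With xbar = 8.2500 and ybar = 35.5000, the intercept is:
b0 = 35.5000 - 4.0424 * 8.2500 = 2.1503.

2.1503


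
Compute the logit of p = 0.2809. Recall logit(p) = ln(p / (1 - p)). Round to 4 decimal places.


1 - p = 0.7191.
p/(1-p) = 0.3906.
logit = ln(0.3906) = -0.9400.

-0.9400


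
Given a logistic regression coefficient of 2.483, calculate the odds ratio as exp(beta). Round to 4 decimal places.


The odds ratio is computed as:
OR = e^(2.483) = 11.9771.

11.9771


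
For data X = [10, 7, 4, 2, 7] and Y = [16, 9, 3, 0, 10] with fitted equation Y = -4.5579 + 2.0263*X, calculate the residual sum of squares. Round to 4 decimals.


Predicted values from Y = -4.5579 + 2.0263*X.
Residuals: [0.2949, -0.6262, -0.5473, 0.5053, 0.3738].
SSres = 1.1737.

1.1737


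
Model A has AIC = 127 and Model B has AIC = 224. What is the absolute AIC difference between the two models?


Absolute difference = |127 - 224| = 97.
The model with lower AIC (A) is preferred.

97


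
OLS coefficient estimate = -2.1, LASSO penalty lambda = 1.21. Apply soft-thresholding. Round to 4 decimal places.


Check: |-2.1| = 2.1 vs lambda = 1.21.
Since |beta| > lambda, coefficient = sign(beta)*(|beta| - lambda) = -0.8900.
Soft-thresholded coefficient = -0.8900.

-0.8900


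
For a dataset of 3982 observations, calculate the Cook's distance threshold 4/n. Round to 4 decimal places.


Using the rule of thumb:
Threshold = 4 / 3982 = 0.0010.

0.0010


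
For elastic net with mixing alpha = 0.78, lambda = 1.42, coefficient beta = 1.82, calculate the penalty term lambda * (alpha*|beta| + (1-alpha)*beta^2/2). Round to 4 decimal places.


L1 component = 0.78 * |1.82| = 1.4196.
L2 component = 0.22 * 1.82^2 / 2 = 0.3644.
Penalty = 1.42 * (1.4196 + 0.3644) = 1.42 * 1.7840 = 2.5332.

2.5332


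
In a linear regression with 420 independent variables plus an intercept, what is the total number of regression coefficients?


Total coefficients = number of predictors + 1 (for the intercept).
= 420 + 1 = 421.

421


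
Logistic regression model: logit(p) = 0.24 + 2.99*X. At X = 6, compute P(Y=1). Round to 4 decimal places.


Linear predictor: z = 0.24 + 2.99 * 6 = 18.1800.
P = 1/(1 + exp(-18.1800)) = 1/(1 + 0.0000) = 1.0000.

1.0000


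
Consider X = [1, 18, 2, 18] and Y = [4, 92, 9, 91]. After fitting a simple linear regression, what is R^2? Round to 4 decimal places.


Fit the OLS line: b0 = -1.2246, b1 = 5.1512.
SSres = 0.5115.
SStot = 7238.0000.
R^2 = 1 - 0.5115/7238.0000 = 0.9999.

0.9999


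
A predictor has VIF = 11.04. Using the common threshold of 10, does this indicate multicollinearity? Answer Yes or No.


Check: VIF = 11.04 vs threshold = 10.
Since 11.04 >= 10, the answer is Yes.

Yes


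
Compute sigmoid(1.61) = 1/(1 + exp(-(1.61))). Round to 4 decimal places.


Compute exp(-1.6100) = 0.1999.
Sigmoid = 1 / (1 + 0.1999) = 1 / 1.1999 = 0.8334.

0.8334


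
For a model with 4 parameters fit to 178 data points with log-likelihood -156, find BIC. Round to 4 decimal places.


k * ln(n) = 4 * ln(178) = 4 * 5.181784 = 20.727136.
-2 * loglik = -2 * (-156) = 312.
BIC = 20.727136 + 312 = 332.727136, which rounds to 332.7271.

332.7271


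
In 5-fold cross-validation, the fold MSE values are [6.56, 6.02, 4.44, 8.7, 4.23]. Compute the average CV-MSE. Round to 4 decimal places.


Sum of fold MSEs = 29.9500.
Average = 29.9500 / 5 = 5.9900.

5.9900


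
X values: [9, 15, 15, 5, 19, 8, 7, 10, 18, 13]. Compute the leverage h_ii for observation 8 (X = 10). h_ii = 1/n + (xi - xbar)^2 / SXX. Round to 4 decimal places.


n = 10, xbar = 11.9000.
SXX = sum((xi - xbar)^2) = 206.9000.
h = 1/10 + (10 - 11.9000)^2 / 206.9000 = 0.1174.

0.1174


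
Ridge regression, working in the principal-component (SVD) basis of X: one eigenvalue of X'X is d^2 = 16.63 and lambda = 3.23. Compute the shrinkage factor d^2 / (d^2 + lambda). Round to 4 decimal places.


Denominator = d^2 + lambda = 16.63 + 3.23 = 19.8600.
Shrinkage = 16.63 / 19.8600 = 0.8374.

0.8374


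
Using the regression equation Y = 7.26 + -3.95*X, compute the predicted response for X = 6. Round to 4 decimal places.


Substitute X = 6 into the equation:
Y = 7.26 + -3.95 * 6 = 7.26 + -23.7000 = -16.4400.

-16.4400


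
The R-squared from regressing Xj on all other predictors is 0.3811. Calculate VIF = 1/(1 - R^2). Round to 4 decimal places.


Denominator: 1 - 0.3811 = 0.6189.
VIF = 1 / 0.6189 = 1.6158.

1.6158


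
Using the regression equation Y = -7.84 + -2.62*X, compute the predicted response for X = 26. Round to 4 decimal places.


Predicted value:
Y = -7.84 + (-2.62)(26) = -7.84 + -68.1200 = -75.9600.

-75.9600


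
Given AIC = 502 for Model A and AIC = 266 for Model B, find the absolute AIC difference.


|AIC_A - AIC_B| = |502 - 266| = 236.
Model B is preferred (lower AIC).

236


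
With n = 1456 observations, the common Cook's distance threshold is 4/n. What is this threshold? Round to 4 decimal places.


Using the rule of thumb:
Threshold = 4 / 1456 = 0.0027.

0.0027


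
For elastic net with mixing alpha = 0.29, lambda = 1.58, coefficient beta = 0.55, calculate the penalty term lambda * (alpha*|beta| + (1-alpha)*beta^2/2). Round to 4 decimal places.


L1 component = 0.29 * |0.55| = 0.1595.
L2 component = 0.71 * 0.55^2 / 2 = 0.1074.
Penalty = 1.58 * (0.1595 + 0.1074) = 1.58 * 0.2669 = 0.4217.

0.4217


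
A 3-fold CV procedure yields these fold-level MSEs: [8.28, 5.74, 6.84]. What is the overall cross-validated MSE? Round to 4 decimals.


Total MSE across folds = 20.8600.
CV-MSE = 20.8600/3 = 6.9533.

6.9533


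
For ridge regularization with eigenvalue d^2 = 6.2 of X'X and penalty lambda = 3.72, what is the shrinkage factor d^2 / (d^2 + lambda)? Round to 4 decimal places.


Denominator = d^2 + lambda = 6.2 + 3.72 = 9.9200.
Shrinkage = 6.2 / 9.9200 = 0.6250.

0.6250


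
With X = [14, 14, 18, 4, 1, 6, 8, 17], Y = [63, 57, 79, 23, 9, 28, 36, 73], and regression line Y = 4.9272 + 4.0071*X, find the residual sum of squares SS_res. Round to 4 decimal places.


For each point, residual = actual - predicted.
Residuals: [1.9734, -4.0266, 1.9450, 2.0444, 0.0657, -0.9698, -0.9840, -0.0479].
Sum of squared residuals = 29.9858.

29.9858


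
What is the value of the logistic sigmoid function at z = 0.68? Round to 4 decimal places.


First, exp(-0.6800) = 0.5066.
Then sigma(z) = 1/(1 + 0.5066) = 0.6637.

0.6637


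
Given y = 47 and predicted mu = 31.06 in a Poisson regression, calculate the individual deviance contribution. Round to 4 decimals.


Compute y*ln(y/mu) = 47*ln(47/31.06) = 47*0.414227 = 19.468669.
y - mu = 15.94.
D = 2*(19.468669 - (15.94)) = 7.057338, which rounds to 7.0573.

7.0573


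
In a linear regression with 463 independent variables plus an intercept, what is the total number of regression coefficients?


Each predictor gets one coefficient, plus one intercept.
Total parameters = 463 + 1 = 464.

464


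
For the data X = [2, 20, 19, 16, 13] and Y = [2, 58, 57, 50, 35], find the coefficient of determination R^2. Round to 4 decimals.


The fitted line is Y = -4.5333 + 3.2095*X.
SSres = 17.9810, SStot = 2181.2000.
R^2 = 1 - SSres/SStot = 0.9918.

0.9918


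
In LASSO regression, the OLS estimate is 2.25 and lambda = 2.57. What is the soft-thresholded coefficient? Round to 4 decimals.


Absolute value: |2.25| = 2.25.
Compare to lambda = 2.57.
Since |beta| <= lambda, the coefficient is set to 0.

0.0000


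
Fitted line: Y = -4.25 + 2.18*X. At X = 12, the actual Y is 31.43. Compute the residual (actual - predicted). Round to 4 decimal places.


Compute yhat = -4.25 + (2.18)(12) = 21.9100.
Residual = actual - predicted = 31.43 - 21.9100 = 9.5200.

9.5200


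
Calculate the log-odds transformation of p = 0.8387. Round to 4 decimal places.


Compute the odds: 0.8387/0.1613 = 5.1996.
Take the natural log: ln(5.1996) = 1.6486.

1.6486


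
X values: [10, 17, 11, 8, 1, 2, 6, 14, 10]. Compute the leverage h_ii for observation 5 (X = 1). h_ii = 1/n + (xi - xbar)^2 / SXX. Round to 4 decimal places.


Mean of X: xbar = 8.7778.
SXX = 217.5556.
For X = 1: h = 1/9 + (1 - 8.7778)^2/217.5556 = 0.3892.

0.3892


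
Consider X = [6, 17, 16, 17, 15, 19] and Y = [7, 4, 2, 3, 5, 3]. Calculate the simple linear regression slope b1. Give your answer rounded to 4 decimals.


First compute the means: xbar = 15.0000, ybar = 4.0000.
Then S_xx = sum((xi - xbar)^2) = 106.0000.
S_xy = sum((xi - xbar)(yi - ybar)) = -35.0000.
b1 = S_xy / S_xx = -35.0000 / 106.0000 = -0.3302.

-0.3302


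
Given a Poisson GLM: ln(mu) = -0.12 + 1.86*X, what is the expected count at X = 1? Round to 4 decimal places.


Compute eta = -0.12 + 1.86 * 1 = 1.7400.
Apply inverse link: mu = e^1.7400 = 5.6973.

5.6973


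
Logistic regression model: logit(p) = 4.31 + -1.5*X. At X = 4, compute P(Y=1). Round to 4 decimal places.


Compute z = 4.31 + (-1.5)(4) = -1.6900.
exp(-z) = 5.4195.
P = 1/(1 + 5.4195) = 0.1558.

0.1558


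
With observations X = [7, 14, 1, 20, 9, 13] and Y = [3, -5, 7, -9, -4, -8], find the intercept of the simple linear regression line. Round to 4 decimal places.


Compute b1 = -0.8969 from the OLS formula.
With xbar = 10.6667 and ybar = -2.6667, the intercept is:
b0 = -2.6667 - -0.8969 * 10.6667 = 6.9000.

6.9000


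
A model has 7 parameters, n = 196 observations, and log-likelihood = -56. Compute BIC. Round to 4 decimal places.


ln(196) = 5.278115.
k * ln(n) = 7 * 5.278115 = 36.946805.
-2L = 112.
BIC = 36.946805 + 112 = 148.946805, which rounds to 148.9468.

148.9468


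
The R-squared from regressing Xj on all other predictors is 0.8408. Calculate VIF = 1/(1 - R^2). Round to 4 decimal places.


Denominator: 1 - 0.8408 = 0.1592.
VIF = 1 / 0.1592 = 6.2814.

6.2814


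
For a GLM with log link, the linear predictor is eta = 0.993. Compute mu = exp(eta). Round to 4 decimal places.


Apply the inverse link:
mu = e^0.993 = 2.6993.

2.6993


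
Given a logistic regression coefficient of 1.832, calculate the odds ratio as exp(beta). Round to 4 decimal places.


exp(1.832) = 6.2464.
So the odds ratio is 6.2464.

6.2464


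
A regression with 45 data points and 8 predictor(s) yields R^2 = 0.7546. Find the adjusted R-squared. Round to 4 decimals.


Plug in: Adj R^2 = 1 - (1 - 0.7546) * 44/36.
= 1 - 0.2454 * 44/36
= 1 - 10.7976 / 36
= 1 - 0.2999 = 0.7001.

0.7001


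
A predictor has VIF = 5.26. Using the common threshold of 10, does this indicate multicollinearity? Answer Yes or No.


The threshold is 10.
VIF = 5.26 is < 10.
Multicollinearity indication: No.

No


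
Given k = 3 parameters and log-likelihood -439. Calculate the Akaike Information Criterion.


AIC = 2*3 - 2*(-439).
= 6 + 878 = 884.

884


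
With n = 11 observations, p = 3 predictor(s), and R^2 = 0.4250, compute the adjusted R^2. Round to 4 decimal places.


Using the formula:
(1 - 0.4250) = 0.5750.
Multiply by 10/7: 0.5750 * 10 = 5.7500, then 5.7500 / 7 = 0.8214.
Adj R^2 = 1 - 0.8214 = 0.1786.

0.1786


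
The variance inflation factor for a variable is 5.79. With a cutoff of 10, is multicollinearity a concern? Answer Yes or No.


Check: VIF = 5.79 vs threshold = 10.
Since 5.79 < 10, the answer is No.

No


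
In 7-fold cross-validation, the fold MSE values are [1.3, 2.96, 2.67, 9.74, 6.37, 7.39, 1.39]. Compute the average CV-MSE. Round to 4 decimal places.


Total MSE across folds = 31.8200.
CV-MSE = 31.8200/7 = 4.5457.

4.5457
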